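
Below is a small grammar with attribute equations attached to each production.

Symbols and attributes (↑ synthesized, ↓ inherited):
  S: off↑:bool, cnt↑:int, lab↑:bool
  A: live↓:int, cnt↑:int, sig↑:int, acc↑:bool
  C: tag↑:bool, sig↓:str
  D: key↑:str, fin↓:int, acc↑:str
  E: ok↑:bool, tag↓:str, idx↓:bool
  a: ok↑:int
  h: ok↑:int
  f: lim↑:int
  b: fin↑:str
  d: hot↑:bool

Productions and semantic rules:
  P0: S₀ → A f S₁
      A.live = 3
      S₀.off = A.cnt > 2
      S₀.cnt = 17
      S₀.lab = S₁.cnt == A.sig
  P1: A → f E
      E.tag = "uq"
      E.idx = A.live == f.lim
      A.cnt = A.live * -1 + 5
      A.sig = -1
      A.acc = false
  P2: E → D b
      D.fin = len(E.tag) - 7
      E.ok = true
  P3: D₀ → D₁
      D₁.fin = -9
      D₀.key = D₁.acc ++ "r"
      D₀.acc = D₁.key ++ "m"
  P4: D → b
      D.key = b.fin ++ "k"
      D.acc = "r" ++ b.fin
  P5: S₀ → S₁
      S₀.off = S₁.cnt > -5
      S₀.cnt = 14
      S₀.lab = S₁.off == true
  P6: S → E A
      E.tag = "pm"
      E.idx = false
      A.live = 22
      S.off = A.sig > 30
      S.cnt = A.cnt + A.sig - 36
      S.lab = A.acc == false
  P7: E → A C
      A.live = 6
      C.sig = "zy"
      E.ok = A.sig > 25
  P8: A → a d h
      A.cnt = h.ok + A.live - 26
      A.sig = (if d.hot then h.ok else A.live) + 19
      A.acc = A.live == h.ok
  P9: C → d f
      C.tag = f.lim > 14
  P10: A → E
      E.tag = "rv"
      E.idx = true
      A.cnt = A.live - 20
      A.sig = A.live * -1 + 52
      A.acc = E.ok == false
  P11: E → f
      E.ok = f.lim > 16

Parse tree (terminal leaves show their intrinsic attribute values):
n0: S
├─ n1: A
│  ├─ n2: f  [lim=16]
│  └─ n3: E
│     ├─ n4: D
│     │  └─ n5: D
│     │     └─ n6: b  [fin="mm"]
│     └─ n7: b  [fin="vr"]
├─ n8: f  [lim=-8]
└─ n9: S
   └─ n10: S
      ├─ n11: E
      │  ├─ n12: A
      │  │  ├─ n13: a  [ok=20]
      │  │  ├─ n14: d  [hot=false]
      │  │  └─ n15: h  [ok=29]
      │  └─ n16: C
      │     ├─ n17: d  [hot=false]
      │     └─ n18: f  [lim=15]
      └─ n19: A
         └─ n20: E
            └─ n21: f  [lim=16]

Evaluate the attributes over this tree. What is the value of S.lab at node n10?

1. n1.live = 3  [3]
2. n2.lim = 16  [terminal]
3. n3.tag = "uq"  ["uq"]
4. n3.idx = false  [A.live == f.lim]
5. n4.fin = -5  [len(E.tag) - 7]
6. n5.fin = -9  [-9]
7. n6.fin = "mm"  [terminal]
8. n5.key = "mmk"  [b.fin ++ "k"]
9. n5.acc = "rmm"  ["r" ++ b.fin]
10. n4.key = "rmmr"  [D₁.acc ++ "r"]
11. n4.acc = "mmkm"  [D₁.key ++ "m"]
12. n7.fin = "vr"  [terminal]
13. n3.ok = true  [true]
14. n1.cnt = 2  [A.live * -1 + 5]
15. n1.sig = -1  [-1]
16. n1.acc = false  [false]
17. n8.lim = -8  [terminal]
18. n11.tag = "pm"  ["pm"]
19. n11.idx = false  [false]
20. n12.live = 6  [6]
21. n13.ok = 20  [terminal]
22. n14.hot = false  [terminal]
23. n15.ok = 29  [terminal]
24. n12.cnt = 9  [h.ok + A.live - 26]
25. n12.sig = 25  [(if d.hot then h.ok else A.live) + 19]
26. n12.acc = false  [A.live == h.ok]
27. n16.sig = "zy"  ["zy"]
28. n17.hot = false  [terminal]
29. n18.lim = 15  [terminal]
30. n16.tag = true  [f.lim > 14]
31. n11.ok = false  [A.sig > 25]
32. n19.live = 22  [22]
33. n20.tag = "rv"  ["rv"]
34. n20.idx = true  [true]
35. n21.lim = 16  [terminal]
36. n20.ok = false  [f.lim > 16]
37. n19.cnt = 2  [A.live - 20]
38. n19.sig = 30  [A.live * -1 + 52]
39. n19.acc = true  [E.ok == false]
40. n10.off = false  [A.sig > 30]
41. n10.cnt = -4  [A.cnt + A.sig - 36]
42. n10.lab = false  [A.acc == false]
43. n9.off = true  [S₁.cnt > -5]
44. n9.cnt = 14  [14]
45. n9.lab = false  [S₁.off == true]
46. n0.off = false  [A.cnt > 2]
47. n0.cnt = 17  [17]
48. n0.lab = false  [S₁.cnt == A.sig]

false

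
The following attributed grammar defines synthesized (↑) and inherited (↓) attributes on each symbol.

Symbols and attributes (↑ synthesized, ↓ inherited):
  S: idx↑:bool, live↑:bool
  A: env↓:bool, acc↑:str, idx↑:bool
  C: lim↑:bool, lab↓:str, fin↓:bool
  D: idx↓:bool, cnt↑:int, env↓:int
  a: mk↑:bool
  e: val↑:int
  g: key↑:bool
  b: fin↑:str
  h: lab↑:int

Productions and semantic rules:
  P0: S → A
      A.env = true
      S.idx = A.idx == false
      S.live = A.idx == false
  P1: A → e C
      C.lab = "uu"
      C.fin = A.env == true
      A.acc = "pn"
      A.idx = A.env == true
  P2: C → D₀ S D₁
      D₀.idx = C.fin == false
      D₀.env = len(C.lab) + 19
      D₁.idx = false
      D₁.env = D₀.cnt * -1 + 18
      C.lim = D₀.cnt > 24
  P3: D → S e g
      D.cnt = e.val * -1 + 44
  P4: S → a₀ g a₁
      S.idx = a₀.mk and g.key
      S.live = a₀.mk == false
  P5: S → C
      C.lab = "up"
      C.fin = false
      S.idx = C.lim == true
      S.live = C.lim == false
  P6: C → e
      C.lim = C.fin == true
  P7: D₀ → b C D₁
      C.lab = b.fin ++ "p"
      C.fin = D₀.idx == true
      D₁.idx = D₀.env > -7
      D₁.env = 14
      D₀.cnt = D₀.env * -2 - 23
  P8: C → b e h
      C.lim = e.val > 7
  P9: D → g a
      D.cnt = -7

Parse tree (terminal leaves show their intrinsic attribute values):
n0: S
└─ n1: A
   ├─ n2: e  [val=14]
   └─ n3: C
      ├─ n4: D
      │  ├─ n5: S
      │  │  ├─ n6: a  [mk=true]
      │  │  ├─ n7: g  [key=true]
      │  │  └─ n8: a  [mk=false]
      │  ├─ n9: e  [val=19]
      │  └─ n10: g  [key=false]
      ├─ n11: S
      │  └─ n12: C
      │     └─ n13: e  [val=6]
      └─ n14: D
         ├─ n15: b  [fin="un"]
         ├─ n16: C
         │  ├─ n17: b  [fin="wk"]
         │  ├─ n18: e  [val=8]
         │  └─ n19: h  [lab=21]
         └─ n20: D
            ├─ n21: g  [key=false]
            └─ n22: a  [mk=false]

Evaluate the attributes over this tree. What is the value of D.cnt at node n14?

1. n1.env = true  [true]
2. n2.val = 14  [terminal]
3. n3.lab = "uu"  ["uu"]
4. n3.fin = true  [A.env == true]
5. n4.idx = false  [C.fin == false]
6. n4.env = 21  [len(C.lab) + 19]
7. n6.mk = true  [terminal]
8. n7.key = true  [terminal]
9. n8.mk = false  [terminal]
10. n5.idx = true  [a₀.mk and g.key]
11. n5.live = false  [a₀.mk == false]
12. n9.val = 19  [terminal]
13. n10.key = false  [terminal]
14. n4.cnt = 25  [e.val * -1 + 44]
15. n12.lab = "up"  ["up"]
16. n12.fin = false  [false]
17. n13.val = 6  [terminal]
18. n12.lim = false  [C.fin == true]
19. n11.idx = false  [C.lim == true]
20. n11.live = true  [C.lim == false]
21. n14.idx = false  [false]
22. n14.env = -7  [D₀.cnt * -1 + 18]
23. n15.fin = "un"  [terminal]
24. n16.lab = "unp"  [b.fin ++ "p"]
25. n16.fin = false  [D₀.idx == true]
26. n17.fin = "wk"  [terminal]
27. n18.val = 8  [terminal]
28. n19.lab = 21  [terminal]
29. n16.lim = true  [e.val > 7]
30. n20.idx = false  [D₀.env > -7]
31. n20.env = 14  [14]
32. n21.key = false  [terminal]
33. n22.mk = false  [terminal]
34. n20.cnt = -7  [-7]
35. n14.cnt = -9  [D₀.env * -2 - 23]
36. n3.lim = true  [D₀.cnt > 24]
37. n1.acc = "pn"  ["pn"]
38. n1.idx = true  [A.env == true]
39. n0.idx = false  [A.idx == false]
40. n0.live = false  [A.idx == false]

-9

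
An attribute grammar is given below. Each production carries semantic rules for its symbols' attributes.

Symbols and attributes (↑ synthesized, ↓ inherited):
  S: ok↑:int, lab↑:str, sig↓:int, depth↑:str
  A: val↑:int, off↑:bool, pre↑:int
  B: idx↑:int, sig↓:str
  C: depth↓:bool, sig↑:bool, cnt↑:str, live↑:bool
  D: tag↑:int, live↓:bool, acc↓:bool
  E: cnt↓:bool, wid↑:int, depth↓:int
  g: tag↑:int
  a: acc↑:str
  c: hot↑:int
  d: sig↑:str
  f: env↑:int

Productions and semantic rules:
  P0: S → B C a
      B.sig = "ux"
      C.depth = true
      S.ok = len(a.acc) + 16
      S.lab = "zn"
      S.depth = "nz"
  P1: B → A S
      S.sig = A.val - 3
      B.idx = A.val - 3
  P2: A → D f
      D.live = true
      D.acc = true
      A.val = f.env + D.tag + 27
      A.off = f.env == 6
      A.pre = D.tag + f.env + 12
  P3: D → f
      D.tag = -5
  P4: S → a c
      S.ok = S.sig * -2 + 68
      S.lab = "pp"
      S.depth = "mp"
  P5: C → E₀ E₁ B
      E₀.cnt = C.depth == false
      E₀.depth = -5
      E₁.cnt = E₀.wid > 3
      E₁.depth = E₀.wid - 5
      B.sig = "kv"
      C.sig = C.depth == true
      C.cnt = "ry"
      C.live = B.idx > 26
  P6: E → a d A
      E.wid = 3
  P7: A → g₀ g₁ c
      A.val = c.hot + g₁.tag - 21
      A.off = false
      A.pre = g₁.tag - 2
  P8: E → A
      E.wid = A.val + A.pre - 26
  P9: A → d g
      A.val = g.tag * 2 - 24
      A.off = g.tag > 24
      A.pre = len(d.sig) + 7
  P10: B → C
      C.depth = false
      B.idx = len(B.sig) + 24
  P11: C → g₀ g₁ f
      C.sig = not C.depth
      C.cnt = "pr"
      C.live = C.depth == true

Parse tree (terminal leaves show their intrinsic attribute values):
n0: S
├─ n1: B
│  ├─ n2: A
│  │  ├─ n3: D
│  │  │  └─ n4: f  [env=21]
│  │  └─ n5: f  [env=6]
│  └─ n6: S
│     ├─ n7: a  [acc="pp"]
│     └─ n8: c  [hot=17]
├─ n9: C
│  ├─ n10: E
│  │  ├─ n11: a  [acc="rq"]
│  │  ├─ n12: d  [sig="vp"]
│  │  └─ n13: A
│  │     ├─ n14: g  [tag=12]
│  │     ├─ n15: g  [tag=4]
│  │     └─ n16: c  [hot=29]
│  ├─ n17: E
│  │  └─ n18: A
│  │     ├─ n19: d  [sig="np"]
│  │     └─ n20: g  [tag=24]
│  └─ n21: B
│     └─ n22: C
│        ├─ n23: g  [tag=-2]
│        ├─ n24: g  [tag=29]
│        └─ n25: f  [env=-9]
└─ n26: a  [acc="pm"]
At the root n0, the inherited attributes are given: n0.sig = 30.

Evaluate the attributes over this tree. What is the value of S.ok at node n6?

1. n0.sig = 30  [given at root]
2. n1.sig = "ux"  ["ux"]
3. n3.live = true  [true]
4. n3.acc = true  [true]
5. n4.env = 21  [terminal]
6. n3.tag = -5  [-5]
7. n5.env = 6  [terminal]
8. n2.val = 28  [f.env + D.tag + 27]
9. n2.off = true  [f.env == 6]
10. n2.pre = 13  [D.tag + f.env + 12]
11. n6.sig = 25  [A.val - 3]
12. n7.acc = "pp"  [terminal]
13. n8.hot = 17  [terminal]
14. n6.ok = 18  [S.sig * -2 + 68]
15. n6.lab = "pp"  ["pp"]
16. n6.depth = "mp"  ["mp"]
17. n1.idx = 25  [A.val - 3]
18. n9.depth = true  [true]
19. n10.cnt = false  [C.depth == false]
20. n10.depth = -5  [-5]
21. n11.acc = "rq"  [terminal]
22. n12.sig = "vp"  [terminal]
23. n14.tag = 12  [terminal]
24. n15.tag = 4  [terminal]
25. n16.hot = 29  [terminal]
26. n13.val = 12  [c.hot + g₁.tag - 21]
27. n13.off = false  [false]
28. n13.pre = 2  [g₁.tag - 2]
29. n10.wid = 3  [3]
30. n17.cnt = false  [E₀.wid > 3]
31. n17.depth = -2  [E₀.wid - 5]
32. n19.sig = "np"  [terminal]
33. n20.tag = 24  [terminal]
34. n18.val = 24  [g.tag * 2 - 24]
35. n18.off = false  [g.tag > 24]
36. n18.pre = 9  [len(d.sig) + 7]
37. n17.wid = 7  [A.val + A.pre - 26]
38. n21.sig = "kv"  ["kv"]
39. n22.depth = false  [false]
40. n23.tag = -2  [terminal]
41. n24.tag = 29  [terminal]
42. n25.env = -9  [terminal]
43. n22.sig = true  [not C.depth]
44. n22.cnt = "pr"  ["pr"]
45. n22.live = false  [C.depth == true]
46. n21.idx = 26  [len(B.sig) + 24]
47. n9.sig = true  [C.depth == true]
48. n9.cnt = "ry"  ["ry"]
49. n9.live = false  [B.idx > 26]
50. n26.acc = "pm"  [terminal]
51. n0.ok = 18  [len(a.acc) + 16]
52. n0.lab = "zn"  ["zn"]
53. n0.depth = "nz"  ["nz"]

18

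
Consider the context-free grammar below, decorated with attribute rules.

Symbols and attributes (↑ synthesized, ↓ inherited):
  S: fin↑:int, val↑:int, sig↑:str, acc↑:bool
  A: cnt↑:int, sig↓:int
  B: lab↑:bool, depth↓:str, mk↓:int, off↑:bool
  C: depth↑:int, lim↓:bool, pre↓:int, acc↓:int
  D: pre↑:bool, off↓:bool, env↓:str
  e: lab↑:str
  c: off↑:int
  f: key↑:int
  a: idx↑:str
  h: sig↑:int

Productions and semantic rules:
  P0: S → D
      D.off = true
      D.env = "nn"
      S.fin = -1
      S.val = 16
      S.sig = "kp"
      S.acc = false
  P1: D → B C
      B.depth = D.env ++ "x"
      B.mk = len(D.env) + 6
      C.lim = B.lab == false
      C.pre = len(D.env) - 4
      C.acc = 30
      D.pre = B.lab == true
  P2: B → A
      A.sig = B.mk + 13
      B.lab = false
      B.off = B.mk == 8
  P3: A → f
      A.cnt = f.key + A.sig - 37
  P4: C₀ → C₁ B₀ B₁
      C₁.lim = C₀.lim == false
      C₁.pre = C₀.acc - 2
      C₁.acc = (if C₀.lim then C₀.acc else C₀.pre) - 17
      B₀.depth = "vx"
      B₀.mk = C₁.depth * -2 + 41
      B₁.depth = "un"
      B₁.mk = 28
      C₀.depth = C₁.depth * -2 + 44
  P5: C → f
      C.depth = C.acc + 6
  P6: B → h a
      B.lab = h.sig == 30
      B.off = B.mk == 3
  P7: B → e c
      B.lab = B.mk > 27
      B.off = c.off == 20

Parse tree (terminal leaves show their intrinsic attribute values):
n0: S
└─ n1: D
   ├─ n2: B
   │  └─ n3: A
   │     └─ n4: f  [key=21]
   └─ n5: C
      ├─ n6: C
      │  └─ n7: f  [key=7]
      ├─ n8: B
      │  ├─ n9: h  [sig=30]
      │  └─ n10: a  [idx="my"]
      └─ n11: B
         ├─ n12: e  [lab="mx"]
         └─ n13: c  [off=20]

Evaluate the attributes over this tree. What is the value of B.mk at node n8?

1. n1.off = true  [true]
2. n1.env = "nn"  ["nn"]
3. n2.depth = "nnx"  [D.env ++ "x"]
4. n2.mk = 8  [len(D.env) + 6]
5. n3.sig = 21  [B.mk + 13]
6. n4.key = 21  [terminal]
7. n3.cnt = 5  [f.key + A.sig - 37]
8. n2.lab = false  [false]
9. n2.off = true  [B.mk == 8]
10. n5.lim = true  [B.lab == false]
11. n5.pre = -2  [len(D.env) - 4]
12. n5.acc = 30  [30]
13. n6.lim = false  [C₀.lim == false]
14. n6.pre = 28  [C₀.acc - 2]
15. n6.acc = 13  [(if C₀.lim then C₀.acc else C₀.pre) - 17]
16. n7.key = 7  [terminal]
17. n6.depth = 19  [C.acc + 6]
18. n8.depth = "vx"  ["vx"]
19. n8.mk = 3  [C₁.depth * -2 + 41]
20. n9.sig = 30  [terminal]
21. n10.idx = "my"  [terminal]
22. n8.lab = true  [h.sig == 30]
23. n8.off = true  [B.mk == 3]
24. n11.depth = "un"  ["un"]
25. n11.mk = 28  [28]
26. n12.lab = "mx"  [terminal]
27. n13.off = 20  [terminal]
28. n11.lab = true  [B.mk > 27]
29. n11.off = true  [c.off == 20]
30. n5.depth = 6  [C₁.depth * -2 + 44]
31. n1.pre = false  [B.lab == true]
32. n0.fin = -1  [-1]
33. n0.val = 16  [16]
34. n0.sig = "kp"  ["kp"]
35. n0.acc = false  [false]

3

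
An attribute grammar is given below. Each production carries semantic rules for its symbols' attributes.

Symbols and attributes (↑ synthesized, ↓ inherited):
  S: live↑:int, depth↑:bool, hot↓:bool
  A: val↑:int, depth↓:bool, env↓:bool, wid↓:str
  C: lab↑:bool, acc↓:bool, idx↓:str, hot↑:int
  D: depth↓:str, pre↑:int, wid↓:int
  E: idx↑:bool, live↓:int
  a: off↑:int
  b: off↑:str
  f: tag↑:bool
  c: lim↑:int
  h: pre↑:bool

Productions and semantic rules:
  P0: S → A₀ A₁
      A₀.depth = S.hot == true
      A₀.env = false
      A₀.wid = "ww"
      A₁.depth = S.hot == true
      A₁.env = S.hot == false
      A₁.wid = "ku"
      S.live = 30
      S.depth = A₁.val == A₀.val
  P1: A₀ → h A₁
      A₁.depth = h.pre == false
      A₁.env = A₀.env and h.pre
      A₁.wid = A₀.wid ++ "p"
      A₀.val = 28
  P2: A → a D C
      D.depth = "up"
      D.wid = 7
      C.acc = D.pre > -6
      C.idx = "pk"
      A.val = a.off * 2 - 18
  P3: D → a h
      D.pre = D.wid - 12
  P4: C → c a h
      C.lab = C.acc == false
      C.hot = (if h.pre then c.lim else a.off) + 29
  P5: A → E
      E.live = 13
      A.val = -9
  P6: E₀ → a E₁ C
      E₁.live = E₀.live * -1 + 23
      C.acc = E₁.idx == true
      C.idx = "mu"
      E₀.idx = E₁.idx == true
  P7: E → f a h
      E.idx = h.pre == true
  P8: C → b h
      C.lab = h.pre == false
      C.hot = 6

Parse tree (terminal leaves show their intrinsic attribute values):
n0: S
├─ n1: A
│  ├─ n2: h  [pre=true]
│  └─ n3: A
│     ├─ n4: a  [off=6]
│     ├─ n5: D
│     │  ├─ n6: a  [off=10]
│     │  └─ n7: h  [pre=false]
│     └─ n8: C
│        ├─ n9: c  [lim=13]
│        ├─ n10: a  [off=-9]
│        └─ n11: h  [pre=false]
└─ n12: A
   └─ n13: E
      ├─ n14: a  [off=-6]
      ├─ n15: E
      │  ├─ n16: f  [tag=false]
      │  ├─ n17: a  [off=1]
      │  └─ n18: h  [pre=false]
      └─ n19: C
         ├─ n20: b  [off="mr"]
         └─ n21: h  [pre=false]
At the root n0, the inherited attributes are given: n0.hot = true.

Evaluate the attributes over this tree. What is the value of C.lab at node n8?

1. n0.hot = true  [given at root]
2. n1.depth = true  [S.hot == true]
3. n1.env = false  [false]
4. n1.wid = "ww"  ["ww"]
5. n2.pre = true  [terminal]
6. n3.depth = false  [h.pre == false]
7. n3.env = false  [A₀.env and h.pre]
8. n3.wid = "wwp"  [A₀.wid ++ "p"]
9. n4.off = 6  [terminal]
10. n5.depth = "up"  ["up"]
11. n5.wid = 7  [7]
12. n6.off = 10  [terminal]
13. n7.pre = false  [terminal]
14. n5.pre = -5  [D.wid - 12]
15. n8.acc = true  [D.pre > -6]
16. n8.idx = "pk"  ["pk"]
17. n9.lim = 13  [terminal]
18. n10.off = -9  [terminal]
19. n11.pre = false  [terminal]
20. n8.lab = false  [C.acc == false]
21. n8.hot = 20  [(if h.pre then c.lim else a.off) + 29]
22. n3.val = -6  [a.off * 2 - 18]
23. n1.val = 28  [28]
24. n12.depth = true  [S.hot == true]
25. n12.env = false  [S.hot == false]
26. n12.wid = "ku"  ["ku"]
27. n13.live = 13  [13]
28. n14.off = -6  [terminal]
29. n15.live = 10  [E₀.live * -1 + 23]
30. n16.tag = false  [terminal]
31. n17.off = 1  [terminal]
32. n18.pre = false  [terminal]
33. n15.idx = false  [h.pre == true]
34. n19.acc = false  [E₁.idx == true]
35. n19.idx = "mu"  ["mu"]
36. n20.off = "mr"  [terminal]
37. n21.pre = false  [terminal]
38. n19.lab = true  [h.pre == false]
39. n19.hot = 6  [6]
40. n13.idx = false  [E₁.idx == true]
41. n12.val = -9  [-9]
42. n0.live = 30  [30]
43. n0.depth = false  [A₁.val == A₀.val]

false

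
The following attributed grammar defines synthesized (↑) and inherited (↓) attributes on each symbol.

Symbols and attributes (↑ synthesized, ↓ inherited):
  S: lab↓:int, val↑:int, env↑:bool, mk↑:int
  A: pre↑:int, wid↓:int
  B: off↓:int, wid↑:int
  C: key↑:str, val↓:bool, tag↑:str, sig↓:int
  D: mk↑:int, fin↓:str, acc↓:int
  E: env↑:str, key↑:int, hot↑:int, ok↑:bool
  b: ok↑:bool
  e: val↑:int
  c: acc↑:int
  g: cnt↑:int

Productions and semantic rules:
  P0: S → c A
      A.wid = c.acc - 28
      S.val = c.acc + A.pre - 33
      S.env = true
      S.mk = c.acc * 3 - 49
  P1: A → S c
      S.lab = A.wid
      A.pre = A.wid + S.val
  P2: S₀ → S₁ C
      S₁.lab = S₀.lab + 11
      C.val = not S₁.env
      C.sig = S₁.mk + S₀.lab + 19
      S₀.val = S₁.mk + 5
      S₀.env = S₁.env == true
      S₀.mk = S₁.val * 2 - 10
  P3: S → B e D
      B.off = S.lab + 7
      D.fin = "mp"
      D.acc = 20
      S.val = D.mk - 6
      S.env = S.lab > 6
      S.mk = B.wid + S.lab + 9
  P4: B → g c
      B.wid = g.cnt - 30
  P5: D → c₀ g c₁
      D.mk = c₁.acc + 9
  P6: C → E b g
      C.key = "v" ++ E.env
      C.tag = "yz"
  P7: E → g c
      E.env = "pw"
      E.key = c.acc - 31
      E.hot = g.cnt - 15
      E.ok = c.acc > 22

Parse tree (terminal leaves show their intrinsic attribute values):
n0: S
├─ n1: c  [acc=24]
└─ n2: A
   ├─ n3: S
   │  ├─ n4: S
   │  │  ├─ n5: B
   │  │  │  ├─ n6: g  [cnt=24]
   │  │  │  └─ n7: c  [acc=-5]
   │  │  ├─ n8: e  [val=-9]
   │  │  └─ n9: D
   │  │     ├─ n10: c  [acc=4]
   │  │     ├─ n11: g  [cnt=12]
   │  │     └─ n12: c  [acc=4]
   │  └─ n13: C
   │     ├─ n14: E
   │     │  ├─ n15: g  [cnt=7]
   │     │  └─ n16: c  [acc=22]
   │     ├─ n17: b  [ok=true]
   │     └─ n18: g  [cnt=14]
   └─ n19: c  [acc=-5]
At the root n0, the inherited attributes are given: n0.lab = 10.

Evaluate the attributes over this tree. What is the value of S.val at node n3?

1. n0.lab = 10  [given at root]
2. n1.acc = 24  [terminal]
3. n2.wid = -4  [c.acc - 28]
4. n3.lab = -4  [A.wid]
5. n4.lab = 7  [S₀.lab + 11]
6. n5.off = 14  [S.lab + 7]
7. n6.cnt = 24  [terminal]
8. n7.acc = -5  [terminal]
9. n5.wid = -6  [g.cnt - 30]
10. n8.val = -9  [terminal]
11. n9.fin = "mp"  ["mp"]
12. n9.acc = 20  [20]
13. n10.acc = 4  [terminal]
14. n11.cnt = 12  [terminal]
15. n12.acc = 4  [terminal]
16. n9.mk = 13  [c₁.acc + 9]
17. n4.val = 7  [D.mk - 6]
18. n4.env = true  [S.lab > 6]
19. n4.mk = 10  [B.wid + S.lab + 9]
20. n13.val = false  [not S₁.env]
21. n13.sig = 25  [S₁.mk + S₀.lab + 19]
22. n15.cnt = 7  [terminal]
23. n16.acc = 22  [terminal]
24. n14.env = "pw"  ["pw"]
25. n14.key = -9  [c.acc - 31]
26. n14.hot = -8  [g.cnt - 15]
27. n14.ok = false  [c.acc > 22]
28. n17.ok = true  [terminal]
29. n18.cnt = 14  [terminal]
30. n13.key = "vpw"  ["v" ++ E.env]
31. n13.tag = "yz"  ["yz"]
32. n3.val = 15  [S₁.mk + 5]
33. n3.env = true  [S₁.env == true]
34. n3.mk = 4  [S₁.val * 2 - 10]
35. n19.acc = -5  [terminal]
36. n2.pre = 11  [A.wid + S.val]
37. n0.val = 2  [c.acc + A.pre - 33]
38. n0.env = true  [true]
39. n0.mk = 23  [c.acc * 3 - 49]

15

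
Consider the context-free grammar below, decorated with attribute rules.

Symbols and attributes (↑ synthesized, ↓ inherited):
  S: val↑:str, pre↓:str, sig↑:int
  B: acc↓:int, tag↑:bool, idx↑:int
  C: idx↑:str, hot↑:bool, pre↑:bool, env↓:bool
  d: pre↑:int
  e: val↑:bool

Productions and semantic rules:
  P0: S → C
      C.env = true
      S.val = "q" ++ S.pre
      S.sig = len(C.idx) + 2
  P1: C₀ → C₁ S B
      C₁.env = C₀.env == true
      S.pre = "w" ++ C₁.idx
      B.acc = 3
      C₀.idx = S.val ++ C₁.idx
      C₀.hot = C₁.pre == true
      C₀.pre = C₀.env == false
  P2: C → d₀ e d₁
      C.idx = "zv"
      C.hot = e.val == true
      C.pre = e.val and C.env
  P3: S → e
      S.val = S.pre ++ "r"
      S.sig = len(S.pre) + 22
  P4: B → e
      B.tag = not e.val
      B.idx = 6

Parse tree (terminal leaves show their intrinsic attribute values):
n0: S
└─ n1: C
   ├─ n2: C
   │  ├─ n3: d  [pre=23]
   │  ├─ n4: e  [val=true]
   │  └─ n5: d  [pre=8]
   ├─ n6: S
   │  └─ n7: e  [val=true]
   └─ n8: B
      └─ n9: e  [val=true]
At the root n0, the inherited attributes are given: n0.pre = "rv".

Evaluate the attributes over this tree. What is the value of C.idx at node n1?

1. n0.pre = "rv"  [given at root]
2. n1.env = true  [true]
3. n2.env = true  [C₀.env == true]
4. n3.pre = 23  [terminal]
5. n4.val = true  [terminal]
6. n5.pre = 8  [terminal]
7. n2.idx = "zv"  ["zv"]
8. n2.hot = true  [e.val == true]
9. n2.pre = true  [e.val and C.env]
10. n6.pre = "wzv"  ["w" ++ C₁.idx]
11. n7.val = true  [terminal]
12. n6.val = "wzvr"  [S.pre ++ "r"]
13. n6.sig = 25  [len(S.pre) + 22]
14. n8.acc = 3  [3]
15. n9.val = true  [terminal]
16. n8.tag = false  [not e.val]
17. n8.idx = 6  [6]
18. n1.idx = "wzvrzv"  [S.val ++ C₁.idx]
19. n1.hot = true  [C₁.pre == true]
20. n1.pre = false  [C₀.env == false]
21. n0.val = "qrv"  ["q" ++ S.pre]
22. n0.sig = 8  [len(C.idx) + 2]

"wzvrzv"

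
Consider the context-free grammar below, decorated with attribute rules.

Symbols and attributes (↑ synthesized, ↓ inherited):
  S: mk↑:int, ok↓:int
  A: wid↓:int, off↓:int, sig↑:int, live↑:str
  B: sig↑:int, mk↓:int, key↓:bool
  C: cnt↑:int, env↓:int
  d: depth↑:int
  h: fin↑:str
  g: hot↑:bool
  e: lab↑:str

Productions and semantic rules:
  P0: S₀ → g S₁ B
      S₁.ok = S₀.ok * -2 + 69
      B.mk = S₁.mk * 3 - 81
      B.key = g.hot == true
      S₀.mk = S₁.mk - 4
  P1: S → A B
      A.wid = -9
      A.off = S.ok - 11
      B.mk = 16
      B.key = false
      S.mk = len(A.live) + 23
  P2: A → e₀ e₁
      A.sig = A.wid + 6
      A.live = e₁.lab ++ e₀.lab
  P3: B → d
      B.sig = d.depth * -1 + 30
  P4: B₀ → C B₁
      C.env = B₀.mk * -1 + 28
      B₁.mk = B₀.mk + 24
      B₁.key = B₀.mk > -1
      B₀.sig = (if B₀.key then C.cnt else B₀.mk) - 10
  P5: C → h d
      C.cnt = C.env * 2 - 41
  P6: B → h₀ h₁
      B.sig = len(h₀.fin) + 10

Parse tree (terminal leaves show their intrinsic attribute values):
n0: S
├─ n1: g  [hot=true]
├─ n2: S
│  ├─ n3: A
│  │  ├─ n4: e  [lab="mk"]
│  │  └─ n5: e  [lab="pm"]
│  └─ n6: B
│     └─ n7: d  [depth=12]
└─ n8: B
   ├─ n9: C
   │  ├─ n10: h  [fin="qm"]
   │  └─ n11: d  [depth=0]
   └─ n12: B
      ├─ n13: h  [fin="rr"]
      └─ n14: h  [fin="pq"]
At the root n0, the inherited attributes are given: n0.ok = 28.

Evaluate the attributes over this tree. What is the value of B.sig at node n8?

5

1. n0.ok = 28  [given at root]
2. n1.hot = true  [terminal]
3. n2.ok = 13  [S₀.ok * -2 + 69]
4. n3.wid = -9  [-9]
5. n3.off = 2  [S.ok - 11]
6. n4.lab = "mk"  [terminal]
7. n5.lab = "pm"  [terminal]
8. n3.sig = -3  [A.wid + 6]
9. n3.live = "pmmk"  [e₁.lab ++ e₀.lab]
10. n6.mk = 16  [16]
11. n6.key = false  [false]
12. n7.depth = 12  [terminal]
13. n6.sig = 18  [d.depth * -1 + 30]
14. n2.mk = 27  [len(A.live) + 23]
15. n8.mk = 0  [S₁.mk * 3 - 81]
16. n8.key = true  [g.hot == true]
17. n9.env = 28  [B₀.mk * -1 + 28]
18. n10.fin = "qm"  [terminal]
19. n11.depth = 0  [terminal]
20. n9.cnt = 15  [C.env * 2 - 41]
21. n12.mk = 24  [B₀.mk + 24]
22. n12.key = true  [B₀.mk > -1]
23. n13.fin = "rr"  [terminal]
24. n14.fin = "pq"  [terminal]
25. n12.sig = 12  [len(h₀.fin) + 10]
26. n8.sig = 5  [(if B₀.key then C.cnt else B₀.mk) - 10]
27. n0.mk = 23  [S₁.mk - 4]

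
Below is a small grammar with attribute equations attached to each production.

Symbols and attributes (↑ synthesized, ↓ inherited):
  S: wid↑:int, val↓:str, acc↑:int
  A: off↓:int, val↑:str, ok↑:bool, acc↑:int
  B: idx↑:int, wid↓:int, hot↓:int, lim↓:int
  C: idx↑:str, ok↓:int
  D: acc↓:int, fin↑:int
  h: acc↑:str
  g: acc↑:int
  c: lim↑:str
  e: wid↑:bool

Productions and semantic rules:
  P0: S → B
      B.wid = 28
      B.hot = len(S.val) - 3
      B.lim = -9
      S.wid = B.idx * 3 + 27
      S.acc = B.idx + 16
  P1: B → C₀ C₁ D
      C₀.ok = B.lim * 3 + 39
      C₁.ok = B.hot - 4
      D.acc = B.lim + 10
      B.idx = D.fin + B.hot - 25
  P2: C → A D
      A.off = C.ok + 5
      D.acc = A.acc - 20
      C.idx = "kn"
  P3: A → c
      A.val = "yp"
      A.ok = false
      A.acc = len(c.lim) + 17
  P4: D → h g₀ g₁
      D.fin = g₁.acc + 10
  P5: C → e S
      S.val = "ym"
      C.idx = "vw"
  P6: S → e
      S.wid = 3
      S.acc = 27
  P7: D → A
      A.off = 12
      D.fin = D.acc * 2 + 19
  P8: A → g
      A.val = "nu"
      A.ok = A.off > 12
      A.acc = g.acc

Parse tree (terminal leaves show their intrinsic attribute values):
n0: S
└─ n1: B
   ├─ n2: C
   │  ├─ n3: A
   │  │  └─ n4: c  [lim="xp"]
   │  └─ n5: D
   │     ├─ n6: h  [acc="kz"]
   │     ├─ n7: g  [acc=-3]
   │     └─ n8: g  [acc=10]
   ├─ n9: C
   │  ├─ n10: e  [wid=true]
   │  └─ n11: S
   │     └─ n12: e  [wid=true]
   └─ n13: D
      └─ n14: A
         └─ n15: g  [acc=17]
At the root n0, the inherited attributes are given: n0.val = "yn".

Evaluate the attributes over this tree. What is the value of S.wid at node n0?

1. n0.val = "yn"  [given at root]
2. n1.wid = 28  [28]
3. n1.hot = -1  [len(S.val) - 3]
4. n1.lim = -9  [-9]
5. n2.ok = 12  [B.lim * 3 + 39]
6. n3.off = 17  [C.ok + 5]
7. n4.lim = "xp"  [terminal]
8. n3.val = "yp"  ["yp"]
9. n3.ok = false  [false]
10. n3.acc = 19  [len(c.lim) + 17]
11. n5.acc = -1  [A.acc - 20]
12. n6.acc = "kz"  [terminal]
13. n7.acc = -3  [terminal]
14. n8.acc = 10  [terminal]
15. n5.fin = 20  [g₁.acc + 10]
16. n2.idx = "kn"  ["kn"]
17. n9.ok = -5  [B.hot - 4]
18. n10.wid = true  [terminal]
19. n11.val = "ym"  ["ym"]
20. n12.wid = true  [terminal]
21. n11.wid = 3  [3]
22. n11.acc = 27  [27]
23. n9.idx = "vw"  ["vw"]
24. n13.acc = 1  [B.lim + 10]
25. n14.off = 12  [12]
26. n15.acc = 17  [terminal]
27. n14.val = "nu"  ["nu"]
28. n14.ok = false  [A.off > 12]
29. n14.acc = 17  [g.acc]
30. n13.fin = 21  [D.acc * 2 + 19]
31. n1.idx = -5  [D.fin + B.hot - 25]
32. n0.wid = 12  [B.idx * 3 + 27]
33. n0.acc = 11  [B.idx + 16]

12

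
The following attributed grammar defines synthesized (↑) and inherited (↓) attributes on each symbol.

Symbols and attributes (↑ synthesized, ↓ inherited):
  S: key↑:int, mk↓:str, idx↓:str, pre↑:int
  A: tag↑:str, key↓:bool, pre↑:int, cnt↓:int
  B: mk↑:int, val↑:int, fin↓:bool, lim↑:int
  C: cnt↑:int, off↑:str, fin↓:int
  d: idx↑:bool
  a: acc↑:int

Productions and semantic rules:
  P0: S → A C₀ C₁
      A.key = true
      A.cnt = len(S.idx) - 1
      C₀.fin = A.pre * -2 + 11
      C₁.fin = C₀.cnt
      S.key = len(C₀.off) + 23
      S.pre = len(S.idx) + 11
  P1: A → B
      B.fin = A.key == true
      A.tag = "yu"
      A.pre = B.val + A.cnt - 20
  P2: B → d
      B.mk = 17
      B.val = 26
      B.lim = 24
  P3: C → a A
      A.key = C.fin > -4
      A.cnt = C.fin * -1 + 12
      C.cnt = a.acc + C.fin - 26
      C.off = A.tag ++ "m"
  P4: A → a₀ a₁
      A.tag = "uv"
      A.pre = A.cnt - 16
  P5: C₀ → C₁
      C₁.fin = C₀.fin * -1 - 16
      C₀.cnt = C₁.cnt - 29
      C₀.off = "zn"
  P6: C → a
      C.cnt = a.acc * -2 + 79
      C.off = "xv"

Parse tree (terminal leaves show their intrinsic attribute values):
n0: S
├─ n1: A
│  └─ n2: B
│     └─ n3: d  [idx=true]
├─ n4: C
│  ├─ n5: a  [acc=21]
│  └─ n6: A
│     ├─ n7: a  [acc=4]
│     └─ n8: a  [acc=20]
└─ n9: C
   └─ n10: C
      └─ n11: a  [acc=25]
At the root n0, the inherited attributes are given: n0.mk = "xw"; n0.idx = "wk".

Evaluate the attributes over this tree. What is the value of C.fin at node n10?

1. n0.mk = "xw"  [given at root]
2. n0.idx = "wk"  [given at root]
3. n1.key = true  [true]
4. n1.cnt = 1  [len(S.idx) - 1]
5. n2.fin = true  [A.key == true]
6. n3.idx = true  [terminal]
7. n2.mk = 17  [17]
8. n2.val = 26  [26]
9. n2.lim = 24  [24]
10. n1.tag = "yu"  ["yu"]
11. n1.pre = 7  [B.val + A.cnt - 20]
12. n4.fin = -3  [A.pre * -2 + 11]
13. n5.acc = 21  [terminal]
14. n6.key = true  [C.fin > -4]
15. n6.cnt = 15  [C.fin * -1 + 12]
16. n7.acc = 4  [terminal]
17. n8.acc = 20  [terminal]
18. n6.tag = "uv"  ["uv"]
19. n6.pre = -1  [A.cnt - 16]
20. n4.cnt = -8  [a.acc + C.fin - 26]
21. n4.off = "uvm"  [A.tag ++ "m"]
22. n9.fin = -8  [C₀.cnt]
23. n10.fin = -8  [C₀.fin * -1 - 16]
24. n11.acc = 25  [terminal]
25. n10.cnt = 29  [a.acc * -2 + 79]
26. n10.off = "xv"  ["xv"]
27. n9.cnt = 0  [C₁.cnt - 29]
28. n9.off = "zn"  ["zn"]
29. n0.key = 26  [len(C₀.off) + 23]
30. n0.pre = 13  [len(S.idx) + 11]

-8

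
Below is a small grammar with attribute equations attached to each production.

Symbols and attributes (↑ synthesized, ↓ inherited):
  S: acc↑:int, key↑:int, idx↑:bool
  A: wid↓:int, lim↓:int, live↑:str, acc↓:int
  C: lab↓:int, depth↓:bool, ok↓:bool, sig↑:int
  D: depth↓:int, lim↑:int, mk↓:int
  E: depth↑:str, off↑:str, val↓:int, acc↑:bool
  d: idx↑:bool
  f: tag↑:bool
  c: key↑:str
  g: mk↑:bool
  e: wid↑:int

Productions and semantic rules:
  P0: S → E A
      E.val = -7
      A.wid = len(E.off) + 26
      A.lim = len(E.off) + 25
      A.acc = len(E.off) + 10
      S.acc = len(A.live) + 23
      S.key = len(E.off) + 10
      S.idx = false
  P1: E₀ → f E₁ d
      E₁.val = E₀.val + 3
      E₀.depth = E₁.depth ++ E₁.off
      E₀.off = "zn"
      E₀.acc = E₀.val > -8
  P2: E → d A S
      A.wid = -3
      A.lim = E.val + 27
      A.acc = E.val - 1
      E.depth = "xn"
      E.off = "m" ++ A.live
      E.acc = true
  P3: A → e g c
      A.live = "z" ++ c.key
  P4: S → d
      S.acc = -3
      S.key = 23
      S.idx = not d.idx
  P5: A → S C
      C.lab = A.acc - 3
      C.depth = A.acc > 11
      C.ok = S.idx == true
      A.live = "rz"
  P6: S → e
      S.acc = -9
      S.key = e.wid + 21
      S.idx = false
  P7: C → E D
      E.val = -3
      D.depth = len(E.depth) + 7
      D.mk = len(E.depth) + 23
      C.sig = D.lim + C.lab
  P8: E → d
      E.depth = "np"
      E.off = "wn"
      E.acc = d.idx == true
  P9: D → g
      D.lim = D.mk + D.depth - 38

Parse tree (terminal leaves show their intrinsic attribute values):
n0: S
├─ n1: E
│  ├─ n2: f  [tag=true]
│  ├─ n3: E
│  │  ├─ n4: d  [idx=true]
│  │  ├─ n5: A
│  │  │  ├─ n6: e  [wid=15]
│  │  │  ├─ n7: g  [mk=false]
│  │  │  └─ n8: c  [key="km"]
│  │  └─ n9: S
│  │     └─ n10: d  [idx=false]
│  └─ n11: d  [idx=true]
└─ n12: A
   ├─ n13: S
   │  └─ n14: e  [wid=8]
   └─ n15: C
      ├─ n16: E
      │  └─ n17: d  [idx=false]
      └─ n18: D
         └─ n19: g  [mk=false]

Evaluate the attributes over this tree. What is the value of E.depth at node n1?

"xnmzkm"

1. n1.val = -7  [-7]
2. n2.tag = true  [terminal]
3. n3.val = -4  [E₀.val + 3]
4. n4.idx = true  [terminal]
5. n5.wid = -3  [-3]
6. n5.lim = 23  [E.val + 27]
7. n5.acc = -5  [E.val - 1]
8. n6.wid = 15  [terminal]
9. n7.mk = false  [terminal]
10. n8.key = "km"  [terminal]
11. n5.live = "zkm"  ["z" ++ c.key]
12. n10.idx = false  [terminal]
13. n9.acc = -3  [-3]
14. n9.key = 23  [23]
15. n9.idx = true  [not d.idx]
16. n3.depth = "xn"  ["xn"]
17. n3.off = "mzkm"  ["m" ++ A.live]
18. n3.acc = true  [true]
19. n11.idx = true  [terminal]
20. n1.depth = "xnmzkm"  [E₁.depth ++ E₁.off]
21. n1.off = "zn"  ["zn"]
22. n1.acc = true  [E₀.val > -8]
23. n12.wid = 28  [len(E.off) + 26]
24. n12.lim = 27  [len(E.off) + 25]
25. n12.acc = 12  [len(E.off) + 10]
26. n14.wid = 8  [terminal]
27. n13.acc = -9  [-9]
28. n13.key = 29  [e.wid + 21]
29. n13.idx = false  [false]
30. n15.lab = 9  [A.acc - 3]
31. n15.depth = true  [A.acc > 11]
32. n15.ok = false  [S.idx == true]
33. n16.val = -3  [-3]
34. n17.idx = false  [terminal]
35. n16.depth = "np"  ["np"]
36. n16.off = "wn"  ["wn"]
37. n16.acc = false  [d.idx == true]
38. n18.depth = 9  [len(E.depth) + 7]
39. n18.mk = 25  [len(E.depth) + 23]
40. n19.mk = false  [terminal]
41. n18.lim = -4  [D.mk + D.depth - 38]
42. n15.sig = 5  [D.lim + C.lab]
43. n12.live = "rz"  ["rz"]
44. n0.acc = 25  [len(A.live) + 23]
45. n0.key = 12  [len(E.off) + 10]
46. n0.idx = false  [false]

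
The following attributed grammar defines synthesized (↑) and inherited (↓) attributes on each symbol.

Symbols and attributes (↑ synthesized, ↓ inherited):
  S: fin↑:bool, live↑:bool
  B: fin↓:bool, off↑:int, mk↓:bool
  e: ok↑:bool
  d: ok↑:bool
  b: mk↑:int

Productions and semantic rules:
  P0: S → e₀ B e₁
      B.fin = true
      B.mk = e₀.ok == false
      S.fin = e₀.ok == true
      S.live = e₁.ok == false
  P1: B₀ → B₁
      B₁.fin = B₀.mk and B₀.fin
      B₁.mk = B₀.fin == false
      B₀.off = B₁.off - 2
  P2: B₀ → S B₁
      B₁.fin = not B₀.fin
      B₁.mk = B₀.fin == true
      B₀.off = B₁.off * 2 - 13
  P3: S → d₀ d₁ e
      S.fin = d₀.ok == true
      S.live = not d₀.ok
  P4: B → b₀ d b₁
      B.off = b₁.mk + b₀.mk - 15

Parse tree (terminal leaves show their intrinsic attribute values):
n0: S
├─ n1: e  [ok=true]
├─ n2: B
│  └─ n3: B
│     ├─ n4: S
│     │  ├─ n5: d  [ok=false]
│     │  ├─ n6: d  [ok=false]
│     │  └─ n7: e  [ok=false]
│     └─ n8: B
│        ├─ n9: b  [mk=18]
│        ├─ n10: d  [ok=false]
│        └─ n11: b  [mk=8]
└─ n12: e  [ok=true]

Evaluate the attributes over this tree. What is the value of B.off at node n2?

7

1. n1.ok = true  [terminal]
2. n2.fin = true  [true]
3. n2.mk = false  [e₀.ok == false]
4. n3.fin = false  [B₀.mk and B₀.fin]
5. n3.mk = false  [B₀.fin == false]
6. n5.ok = false  [terminal]
7. n6.ok = false  [terminal]
8. n7.ok = false  [terminal]
9. n4.fin = false  [d₀.ok == true]
10. n4.live = true  [not d₀.ok]
11. n8.fin = true  [not B₀.fin]
12. n8.mk = false  [B₀.fin == true]
13. n9.mk = 18  [terminal]
14. n10.ok = false  [terminal]
15. n11.mk = 8  [terminal]
16. n8.off = 11  [b₁.mk + b₀.mk - 15]
17. n3.off = 9  [B₁.off * 2 - 13]
18. n2.off = 7  [B₁.off - 2]
19. n12.ok = true  [terminal]
20. n0.fin = true  [e₀.ok == true]
21. n0.live = false  [e₁.ok == false]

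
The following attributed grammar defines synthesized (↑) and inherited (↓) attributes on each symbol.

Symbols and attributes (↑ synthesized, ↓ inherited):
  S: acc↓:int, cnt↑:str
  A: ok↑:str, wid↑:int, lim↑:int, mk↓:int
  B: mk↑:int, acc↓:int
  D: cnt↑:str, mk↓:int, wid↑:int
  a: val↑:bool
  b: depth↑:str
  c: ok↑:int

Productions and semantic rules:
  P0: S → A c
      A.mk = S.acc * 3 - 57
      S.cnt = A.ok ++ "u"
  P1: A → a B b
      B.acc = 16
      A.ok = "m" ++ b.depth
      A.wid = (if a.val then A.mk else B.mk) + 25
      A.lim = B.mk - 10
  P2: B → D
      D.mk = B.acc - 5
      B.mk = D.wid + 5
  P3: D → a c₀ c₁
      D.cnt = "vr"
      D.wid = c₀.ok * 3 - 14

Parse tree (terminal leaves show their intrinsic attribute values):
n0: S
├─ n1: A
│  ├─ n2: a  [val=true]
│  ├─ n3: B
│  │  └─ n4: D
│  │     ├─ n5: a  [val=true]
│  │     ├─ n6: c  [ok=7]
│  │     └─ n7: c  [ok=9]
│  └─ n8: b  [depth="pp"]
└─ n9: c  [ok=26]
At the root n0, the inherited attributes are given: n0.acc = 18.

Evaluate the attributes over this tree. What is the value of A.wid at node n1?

1. n0.acc = 18  [given at root]
2. n1.mk = -3  [S.acc * 3 - 57]
3. n2.val = true  [terminal]
4. n3.acc = 16  [16]
5. n4.mk = 11  [B.acc - 5]
6. n5.val = true  [terminal]
7. n6.ok = 7  [terminal]
8. n7.ok = 9  [terminal]
9. n4.cnt = "vr"  ["vr"]
10. n4.wid = 7  [c₀.ok * 3 - 14]
11. n3.mk = 12  [D.wid + 5]
12. n8.depth = "pp"  [terminal]
13. n1.ok = "mpp"  ["m" ++ b.depth]
14. n1.wid = 22  [(if a.val then A.mk else B.mk) + 25]
15. n1.lim = 2  [B.mk - 10]
16. n9.ok = 26  [terminal]
17. n0.cnt = "mppu"  [A.ok ++ "u"]

22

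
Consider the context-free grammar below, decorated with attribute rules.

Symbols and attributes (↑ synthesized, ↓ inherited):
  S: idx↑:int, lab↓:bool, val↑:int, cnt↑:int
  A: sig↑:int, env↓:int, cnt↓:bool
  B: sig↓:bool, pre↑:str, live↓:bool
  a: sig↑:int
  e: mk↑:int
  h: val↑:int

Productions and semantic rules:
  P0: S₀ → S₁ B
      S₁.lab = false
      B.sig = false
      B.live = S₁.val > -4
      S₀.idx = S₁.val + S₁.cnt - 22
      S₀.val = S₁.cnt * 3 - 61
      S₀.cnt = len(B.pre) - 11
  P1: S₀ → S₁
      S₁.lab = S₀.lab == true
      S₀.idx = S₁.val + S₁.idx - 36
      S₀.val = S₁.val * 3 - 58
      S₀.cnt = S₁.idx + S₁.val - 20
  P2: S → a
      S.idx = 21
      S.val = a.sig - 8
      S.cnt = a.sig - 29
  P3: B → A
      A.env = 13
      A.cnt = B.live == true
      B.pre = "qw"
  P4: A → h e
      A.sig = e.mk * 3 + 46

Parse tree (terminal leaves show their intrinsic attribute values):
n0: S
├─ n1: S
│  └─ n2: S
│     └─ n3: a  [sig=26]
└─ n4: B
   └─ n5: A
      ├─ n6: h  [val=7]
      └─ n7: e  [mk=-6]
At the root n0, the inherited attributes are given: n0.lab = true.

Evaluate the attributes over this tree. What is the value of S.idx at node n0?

-7

1. n0.lab = true  [given at root]
2. n1.lab = false  [false]
3. n2.lab = false  [S₀.lab == true]
4. n3.sig = 26  [terminal]
5. n2.idx = 21  [21]
6. n2.val = 18  [a.sig - 8]
7. n2.cnt = -3  [a.sig - 29]
8. n1.idx = 3  [S₁.val + S₁.idx - 36]
9. n1.val = -4  [S₁.val * 3 - 58]
10. n1.cnt = 19  [S₁.idx + S₁.val - 20]
11. n4.sig = false  [false]
12. n4.live = false  [S₁.val > -4]
13. n5.env = 13  [13]
14. n5.cnt = false  [B.live == true]
15. n6.val = 7  [terminal]
16. n7.mk = -6  [terminal]
17. n5.sig = 28  [e.mk * 3 + 46]
18. n4.pre = "qw"  ["qw"]
19. n0.idx = -7  [S₁.val + S₁.cnt - 22]
20. n0.val = -4  [S₁.cnt * 3 - 61]
21. n0.cnt = -9  [len(B.pre) - 11]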